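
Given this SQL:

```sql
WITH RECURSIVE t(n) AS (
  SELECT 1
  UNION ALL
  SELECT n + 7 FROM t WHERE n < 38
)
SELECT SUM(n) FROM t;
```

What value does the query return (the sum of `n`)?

Base: n=1.
Iteration 1: 1 < 38 holds -> n = 1 + 7 = 8.
Iteration 2: 8 < 38 holds -> n = 8 + 7 = 15.
Iteration 3: 15 < 38 holds -> n = 15 + 7 = 22.
Iteration 4: 22 < 38 holds -> n = 22 + 7 = 29.
Iteration 5: 29 < 38 holds -> n = 29 + 7 = 36.
Iteration 6: 36 < 38 holds -> n = 36 + 7 = 43.
Iteration 7: 43 < 38 fails; recursion stops.
SUM(n) = 1 + 8 + 15 + 22 + 29 + 36 + 43 = 154.

154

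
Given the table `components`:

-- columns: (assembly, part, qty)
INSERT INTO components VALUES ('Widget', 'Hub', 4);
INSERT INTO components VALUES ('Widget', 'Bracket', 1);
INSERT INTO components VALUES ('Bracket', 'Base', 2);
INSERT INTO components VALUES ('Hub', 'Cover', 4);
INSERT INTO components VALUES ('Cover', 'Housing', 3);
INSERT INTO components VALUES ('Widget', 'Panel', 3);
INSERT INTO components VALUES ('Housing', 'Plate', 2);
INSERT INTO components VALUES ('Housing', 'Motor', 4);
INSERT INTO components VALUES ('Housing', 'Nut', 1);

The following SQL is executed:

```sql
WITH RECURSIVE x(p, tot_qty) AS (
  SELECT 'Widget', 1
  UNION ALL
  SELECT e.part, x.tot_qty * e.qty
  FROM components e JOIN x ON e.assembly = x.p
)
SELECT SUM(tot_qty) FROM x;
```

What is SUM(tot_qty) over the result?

Base: (Widget, tot_qty=1).
Iteration 1: components of {Widget} -> Bracket = 1*1 = 1, Hub = 1*4 = 4, Panel = 1*3 = 3.
Iteration 2: components of {Bracket,Hub,Panel} -> Base = 1*2 = 2, Cover = 4*4 = 16.
Iteration 3: components of {Base,Cover} -> Housing = 16*3 = 48.
Iteration 4: components of {Housing} -> Motor = 48*4 = 192, Nut = 48*1 = 48, Plate = 48*2 = 96.
Iteration 5: no further components; recursion stops.
SUM(tot_qty) = 1 + 4 + 1 + 3 + 16 + 2 + 48 + 96 + 192 + 48 = 411.

411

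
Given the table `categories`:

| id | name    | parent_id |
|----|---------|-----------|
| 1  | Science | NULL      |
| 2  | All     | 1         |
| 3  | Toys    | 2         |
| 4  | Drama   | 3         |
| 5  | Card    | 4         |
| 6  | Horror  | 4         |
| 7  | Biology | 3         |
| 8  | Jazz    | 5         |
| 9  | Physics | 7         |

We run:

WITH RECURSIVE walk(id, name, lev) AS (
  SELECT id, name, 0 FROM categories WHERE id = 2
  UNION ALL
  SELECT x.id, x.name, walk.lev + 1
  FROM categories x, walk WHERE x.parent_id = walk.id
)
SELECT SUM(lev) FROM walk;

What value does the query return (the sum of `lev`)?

Base: id=2 (All) at lev 0.
Iteration 1: rows with parent_id in {2} -> Toys (id 3, lev 1).
Iteration 2: rows with parent_id in {3} -> Drama (id 4, lev 2), Biology (id 7, lev 2).
Iteration 3: rows with parent_id in {4,7} -> Card (id 5, lev 3), Horror (id 6, lev 3), Physics (id 9, lev 3).
Iteration 4: rows with parent_id in {5,6,9} -> Jazz (id 8, lev 4).
Iteration 5: no rows with parent_id in {8}; recursion stops.
SUM(lev) = 0 + 1 + 2 + 2 + 3 + 3 + 3 + 4 = 18.

18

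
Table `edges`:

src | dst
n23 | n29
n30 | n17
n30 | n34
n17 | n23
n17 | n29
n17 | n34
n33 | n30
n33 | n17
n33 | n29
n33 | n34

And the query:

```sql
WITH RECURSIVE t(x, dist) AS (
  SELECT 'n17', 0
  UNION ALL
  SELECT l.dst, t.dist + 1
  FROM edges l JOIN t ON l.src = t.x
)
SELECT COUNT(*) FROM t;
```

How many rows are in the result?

Base: (n17, dist=0).
Iteration 1: edges from {n17} -> (n23, dist=1), (n29, dist=1), (n34, dist=1).
Iteration 2: edges from {n23,n29,n34} -> (n29, dist=2).
Iteration 3: no outgoing edges from {n29}; recursion stops.
Total rows emitted: 5.

5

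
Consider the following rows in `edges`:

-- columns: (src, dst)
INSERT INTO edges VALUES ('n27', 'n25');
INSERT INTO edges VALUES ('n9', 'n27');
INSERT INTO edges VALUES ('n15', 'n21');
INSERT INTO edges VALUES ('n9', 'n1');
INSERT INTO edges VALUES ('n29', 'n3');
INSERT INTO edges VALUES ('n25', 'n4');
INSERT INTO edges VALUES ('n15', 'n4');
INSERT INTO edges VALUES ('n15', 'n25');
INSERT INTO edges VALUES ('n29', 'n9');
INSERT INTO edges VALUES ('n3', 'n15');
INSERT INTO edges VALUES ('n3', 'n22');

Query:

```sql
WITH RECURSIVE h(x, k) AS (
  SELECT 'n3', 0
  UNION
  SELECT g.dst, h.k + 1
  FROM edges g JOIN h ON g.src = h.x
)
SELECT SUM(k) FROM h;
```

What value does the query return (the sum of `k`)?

Base: (n3, k=0).
Iteration 1: edges from {n3} -> (n15, k=1), (n22, k=1).
Iteration 2: edges from {n15,n22} -> (n21, k=2), (n25, k=2), (n4, k=2).
Iteration 3: edges from {n21,n25,n4} -> (n4, k=3).
Iteration 4: no outgoing edges from {n4}; recursion stops.
SUM(k) = 0 + 1 + 1 + 2 + 2 + 2 + 3 = 11.

11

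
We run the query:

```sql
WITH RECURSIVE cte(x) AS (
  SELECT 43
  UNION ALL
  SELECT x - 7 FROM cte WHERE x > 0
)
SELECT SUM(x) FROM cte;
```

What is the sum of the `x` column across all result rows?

148

Base: x=43.
Iteration 1: 43 > 0 holds -> x = 43 - 7 = 36.
Iteration 2: 36 > 0 holds -> x = 36 - 7 = 29.
Iteration 3: 29 > 0 holds -> x = 29 - 7 = 22.
Iteration 4: 22 > 0 holds -> x = 22 - 7 = 15.
Iteration 5: 15 > 0 holds -> x = 15 - 7 = 8.
Iteration 6: 8 > 0 holds -> x = 8 - 7 = 1.
Iteration 7: 1 > 0 holds -> x = 1 - 7 = -6.
Iteration 8: -6 > 0 fails; recursion stops.
SUM(x) = 43 + 36 + 29 + 22 + 15 + 8 + 1 + -6 = 148.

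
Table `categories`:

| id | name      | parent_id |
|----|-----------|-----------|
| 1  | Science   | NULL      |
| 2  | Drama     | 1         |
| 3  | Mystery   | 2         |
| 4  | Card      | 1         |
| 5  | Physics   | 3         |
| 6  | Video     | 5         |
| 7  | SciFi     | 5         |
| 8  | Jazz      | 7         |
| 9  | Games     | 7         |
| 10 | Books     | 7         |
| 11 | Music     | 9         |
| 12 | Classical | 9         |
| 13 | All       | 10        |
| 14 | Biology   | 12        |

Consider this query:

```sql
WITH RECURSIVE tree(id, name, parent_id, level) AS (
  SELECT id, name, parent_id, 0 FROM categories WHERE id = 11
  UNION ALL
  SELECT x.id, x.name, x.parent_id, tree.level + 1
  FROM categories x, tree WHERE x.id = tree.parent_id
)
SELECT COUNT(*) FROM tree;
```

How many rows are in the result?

7

Base: id=11 (Music), parent_id=9, level 0.
Iteration 1: join on id=9 -> Games (id 9, parent_id=7, level 1).
Iteration 2: join on id=7 -> SciFi (id 7, parent_id=5, level 2).
Iteration 3: join on id=5 -> Physics (id 5, parent_id=3, level 3).
Iteration 4: join on id=3 -> Mystery (id 3, parent_id=2, level 4).
Iteration 5: join on id=2 -> Drama (id 2, parent_id=1, level 5).
Iteration 6: join on id=1 -> Science (id 1, parent_id=NULL, level 6).
Iteration 7: parent_id is NULL; no match; recursion stops.
Total rows emitted: 7.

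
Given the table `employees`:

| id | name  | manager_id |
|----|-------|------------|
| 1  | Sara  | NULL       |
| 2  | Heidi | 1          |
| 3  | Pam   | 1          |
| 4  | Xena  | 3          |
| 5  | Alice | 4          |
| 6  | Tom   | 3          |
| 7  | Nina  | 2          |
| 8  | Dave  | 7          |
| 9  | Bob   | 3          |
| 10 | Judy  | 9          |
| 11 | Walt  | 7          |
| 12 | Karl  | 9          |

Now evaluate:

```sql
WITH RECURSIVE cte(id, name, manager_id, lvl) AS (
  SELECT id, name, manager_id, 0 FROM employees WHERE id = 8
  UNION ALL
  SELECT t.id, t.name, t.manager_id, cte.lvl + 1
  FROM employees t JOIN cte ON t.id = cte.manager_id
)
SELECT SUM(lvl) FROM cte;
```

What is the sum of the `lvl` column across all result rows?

Base: id=8 (Dave), manager_id=7, lvl 0.
Iteration 1: join on id=7 -> Nina (id 7, manager_id=2, lvl 1).
Iteration 2: join on id=2 -> Heidi (id 2, manager_id=1, lvl 2).
Iteration 3: join on id=1 -> Sara (id 1, manager_id=NULL, lvl 3).
Iteration 4: manager_id is NULL; no match; recursion stops.
SUM(lvl) = 0 + 1 + 2 + 3 = 6.

6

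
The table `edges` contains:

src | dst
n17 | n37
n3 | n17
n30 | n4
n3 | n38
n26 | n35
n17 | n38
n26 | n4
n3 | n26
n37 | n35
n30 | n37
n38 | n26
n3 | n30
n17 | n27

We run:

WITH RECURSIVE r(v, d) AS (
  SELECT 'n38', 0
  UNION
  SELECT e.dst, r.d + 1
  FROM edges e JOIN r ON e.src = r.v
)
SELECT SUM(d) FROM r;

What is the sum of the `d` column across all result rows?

Base: (n38, d=0).
Iteration 1: edges from {n38} -> (n26, d=1).
Iteration 2: edges from {n26} -> (n35, d=2), (n4, d=2).
Iteration 3: no outgoing edges from {n35,n4}; recursion stops.
SUM(d) = 0 + 1 + 2 + 2 = 5.

5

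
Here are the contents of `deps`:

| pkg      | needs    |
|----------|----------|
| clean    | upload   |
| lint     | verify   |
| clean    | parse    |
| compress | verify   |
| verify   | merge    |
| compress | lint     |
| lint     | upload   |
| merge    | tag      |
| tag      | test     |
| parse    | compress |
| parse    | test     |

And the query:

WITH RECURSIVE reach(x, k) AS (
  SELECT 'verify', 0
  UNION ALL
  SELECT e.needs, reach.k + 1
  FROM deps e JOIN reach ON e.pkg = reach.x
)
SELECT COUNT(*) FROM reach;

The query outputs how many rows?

4

Base: (verify, k=0).
Iteration 1: edges from {verify} -> (merge, k=1).
Iteration 2: edges from {merge} -> (tag, k=2).
Iteration 3: edges from {tag} -> (test, k=3).
Iteration 4: no outgoing edges from {test}; recursion stops.
Total rows emitted: 4.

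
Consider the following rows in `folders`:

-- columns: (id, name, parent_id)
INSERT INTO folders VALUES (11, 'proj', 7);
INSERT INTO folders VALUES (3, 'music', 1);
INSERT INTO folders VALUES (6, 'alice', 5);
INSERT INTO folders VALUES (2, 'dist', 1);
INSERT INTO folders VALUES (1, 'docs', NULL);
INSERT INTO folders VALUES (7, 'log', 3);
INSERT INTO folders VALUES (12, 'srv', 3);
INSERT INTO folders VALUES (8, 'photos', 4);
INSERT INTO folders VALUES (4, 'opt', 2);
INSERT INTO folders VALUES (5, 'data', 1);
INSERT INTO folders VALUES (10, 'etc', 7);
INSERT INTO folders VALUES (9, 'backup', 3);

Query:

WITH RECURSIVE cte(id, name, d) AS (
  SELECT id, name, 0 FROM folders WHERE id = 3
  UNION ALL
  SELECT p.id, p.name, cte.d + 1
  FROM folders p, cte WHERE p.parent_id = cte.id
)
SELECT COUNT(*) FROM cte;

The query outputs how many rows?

Base: id=3 (music) at d 0.
Iteration 1: rows with parent_id in {3} -> log (id 7, d 1), backup (id 9, d 1), srv (id 12, d 1).
Iteration 2: rows with parent_id in {7,9,12} -> etc (id 10, d 2), proj (id 11, d 2).
Iteration 3: no rows with parent_id in {10,11}; recursion stops.
Total rows emitted: 6.

6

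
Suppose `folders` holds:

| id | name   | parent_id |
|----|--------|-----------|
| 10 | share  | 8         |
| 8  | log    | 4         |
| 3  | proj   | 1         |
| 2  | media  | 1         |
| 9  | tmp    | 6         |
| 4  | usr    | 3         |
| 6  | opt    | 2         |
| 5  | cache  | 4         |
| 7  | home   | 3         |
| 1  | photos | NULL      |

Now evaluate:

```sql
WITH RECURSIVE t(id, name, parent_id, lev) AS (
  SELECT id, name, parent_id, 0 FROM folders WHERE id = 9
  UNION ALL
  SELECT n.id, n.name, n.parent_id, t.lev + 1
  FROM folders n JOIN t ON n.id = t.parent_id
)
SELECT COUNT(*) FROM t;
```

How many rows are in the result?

Base: id=9 (tmp), parent_id=6, lev 0.
Iteration 1: join on id=6 -> opt (id 6, parent_id=2, lev 1).
Iteration 2: join on id=2 -> media (id 2, parent_id=1, lev 2).
Iteration 3: join on id=1 -> photos (id 1, parent_id=NULL, lev 3).
Iteration 4: parent_id is NULL; no match; recursion stops.
Total rows emitted: 4.

4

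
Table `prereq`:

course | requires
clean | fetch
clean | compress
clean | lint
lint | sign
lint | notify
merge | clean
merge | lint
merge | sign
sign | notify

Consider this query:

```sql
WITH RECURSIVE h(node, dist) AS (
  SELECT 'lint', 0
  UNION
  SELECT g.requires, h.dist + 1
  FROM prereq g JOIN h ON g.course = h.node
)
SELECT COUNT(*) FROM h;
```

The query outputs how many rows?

4

Base: (lint, dist=0).
Iteration 1: edges from {lint} -> (notify, dist=1), (sign, dist=1).
Iteration 2: edges from {notify,sign} -> (notify, dist=2).
Iteration 3: no outgoing edges from {notify}; recursion stops.
Total rows emitted: 4.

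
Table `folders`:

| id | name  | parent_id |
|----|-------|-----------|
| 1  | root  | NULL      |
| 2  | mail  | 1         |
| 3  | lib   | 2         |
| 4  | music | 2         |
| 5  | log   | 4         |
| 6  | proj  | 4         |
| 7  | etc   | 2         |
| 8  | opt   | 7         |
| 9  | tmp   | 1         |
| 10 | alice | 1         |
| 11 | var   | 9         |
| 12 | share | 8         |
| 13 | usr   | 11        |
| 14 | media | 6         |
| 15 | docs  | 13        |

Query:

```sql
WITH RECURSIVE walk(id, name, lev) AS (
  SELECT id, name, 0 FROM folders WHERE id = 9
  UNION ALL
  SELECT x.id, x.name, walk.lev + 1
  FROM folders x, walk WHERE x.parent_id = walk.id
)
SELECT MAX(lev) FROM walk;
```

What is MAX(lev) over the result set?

Base: id=9 (tmp) at lev 0.
Iteration 1: rows with parent_id in {9} -> var (id 11, lev 1).
Iteration 2: rows with parent_id in {11} -> usr (id 13, lev 2).
Iteration 3: rows with parent_id in {13} -> docs (id 15, lev 3).
Iteration 4: no rows with parent_id in {15}; recursion stops.
lev values: 0, 1, 2, 3; the maximum is 3.

3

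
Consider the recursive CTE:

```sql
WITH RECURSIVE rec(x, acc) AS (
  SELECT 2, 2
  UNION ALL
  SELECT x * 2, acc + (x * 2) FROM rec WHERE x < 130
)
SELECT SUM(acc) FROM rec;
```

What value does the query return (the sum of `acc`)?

1004

Base: x=2, acc=2.
Iteration 1: 2 < 130 holds -> x = 2 * 2 = 4, acc = 2 + 4 = 6.
Iteration 2: 4 < 130 holds -> x = 4 * 2 = 8, acc = 6 + 8 = 14.
Iteration 3: 8 < 130 holds -> x = 8 * 2 = 16, acc = 14 + 16 = 30.
Iteration 4: 16 < 130 holds -> x = 16 * 2 = 32, acc = 30 + 32 = 62.
Iteration 5: 32 < 130 holds -> x = 32 * 2 = 64, acc = 62 + 64 = 126.
Iteration 6: 64 < 130 holds -> x = 64 * 2 = 128, acc = 126 + 128 = 254.
Iteration 7: 128 < 130 holds -> x = 128 * 2 = 256, acc = 254 + 256 = 510.
Iteration 8: 256 < 130 fails; recursion stops.
SUM(acc) = 2 + 6 + 14 + 30 + 62 + 126 + 254 + 510 = 1004.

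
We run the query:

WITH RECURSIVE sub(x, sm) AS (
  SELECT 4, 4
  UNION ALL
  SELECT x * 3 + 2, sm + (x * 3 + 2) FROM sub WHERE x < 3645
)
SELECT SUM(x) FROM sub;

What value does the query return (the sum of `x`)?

Base: x=4, sm=4.
Iteration 1: 4 < 3645 holds -> x = 4 * 3 + 2 = 14, sm = 4 + 14 = 18.
Iteration 2: 14 < 3645 holds -> x = 14 * 3 + 2 = 44, sm = 18 + 44 = 62.
Iteration 3: 44 < 3645 holds -> x = 44 * 3 + 2 = 134, sm = 62 + 134 = 196.
Iteration 4: 134 < 3645 holds -> x = 134 * 3 + 2 = 404, sm = 196 + 404 = 600.
Iteration 5: 404 < 3645 holds -> x = 404 * 3 + 2 = 1214, sm = 600 + 1214 = 1814.
Iteration 6: 1214 < 3645 holds -> x = 1214 * 3 + 2 = 3644, sm = 1814 + 3644 = 5458.
Iteration 7: 3644 < 3645 holds -> x = 3644 * 3 + 2 = 10934, sm = 5458 + 10934 = 16392.
Iteration 8: 10934 < 3645 fails; recursion stops.
SUM(x) = 4 + 14 + 44 + 134 + 404 + 1214 + 3644 + 10934 = 16392.

16392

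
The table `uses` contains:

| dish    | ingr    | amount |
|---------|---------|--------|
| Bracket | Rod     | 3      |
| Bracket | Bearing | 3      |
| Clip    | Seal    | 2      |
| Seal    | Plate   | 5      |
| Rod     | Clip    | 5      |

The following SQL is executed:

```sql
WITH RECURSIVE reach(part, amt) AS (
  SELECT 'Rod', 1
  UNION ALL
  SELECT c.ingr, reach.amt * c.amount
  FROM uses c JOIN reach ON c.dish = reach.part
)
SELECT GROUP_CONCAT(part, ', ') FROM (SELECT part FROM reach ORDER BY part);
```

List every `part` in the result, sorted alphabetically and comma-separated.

Clip, Plate, Rod, Seal

Base: (Rod, amt=1).
Iteration 1: components of {Rod} -> Clip = 1*5 = 5.
Iteration 2: components of {Clip} -> Seal = 5*2 = 10.
Iteration 3: components of {Seal} -> Plate = 10*5 = 50.
Iteration 4: no further components; recursion stops.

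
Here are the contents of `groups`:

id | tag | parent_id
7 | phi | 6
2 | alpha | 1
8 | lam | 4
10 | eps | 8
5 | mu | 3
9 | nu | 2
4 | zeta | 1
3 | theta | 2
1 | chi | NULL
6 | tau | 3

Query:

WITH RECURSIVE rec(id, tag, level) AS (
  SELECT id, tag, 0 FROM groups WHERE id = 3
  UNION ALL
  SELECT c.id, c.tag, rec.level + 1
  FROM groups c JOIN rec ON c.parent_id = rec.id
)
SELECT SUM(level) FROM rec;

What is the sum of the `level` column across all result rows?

4

Base: id=3 (theta) at level 0.
Iteration 1: rows with parent_id in {3} -> mu (id 5, level 1), tau (id 6, level 1).
Iteration 2: rows with parent_id in {5,6} -> phi (id 7, level 2).
Iteration 3: no rows with parent_id in {7}; recursion stops.
SUM(level) = 0 + 1 + 1 + 2 = 4.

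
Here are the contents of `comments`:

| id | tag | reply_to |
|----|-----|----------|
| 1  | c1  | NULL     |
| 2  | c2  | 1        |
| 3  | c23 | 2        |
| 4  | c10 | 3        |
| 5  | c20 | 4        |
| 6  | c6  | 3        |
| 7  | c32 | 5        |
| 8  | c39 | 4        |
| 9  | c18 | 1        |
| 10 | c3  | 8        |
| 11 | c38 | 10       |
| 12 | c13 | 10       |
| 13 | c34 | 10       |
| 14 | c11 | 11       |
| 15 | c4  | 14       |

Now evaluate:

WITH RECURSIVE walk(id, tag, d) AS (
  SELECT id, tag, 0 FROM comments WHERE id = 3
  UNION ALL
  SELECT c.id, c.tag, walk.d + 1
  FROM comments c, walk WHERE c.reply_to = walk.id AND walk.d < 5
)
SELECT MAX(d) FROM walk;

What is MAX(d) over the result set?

5

Base: id=3 (c23) at d 0.
Iteration 1: rows with reply_to in {3} -> c10 (id 4, d 1), c6 (id 6, d 1).
Iteration 2: rows with reply_to in {4,6} -> c20 (id 5, d 2), c39 (id 8, d 2).
Iteration 3: rows with reply_to in {5,8} -> c32 (id 7, d 3), c3 (id 10, d 3).
Iteration 4: rows with reply_to in {7,10} -> c38 (id 11, d 4), c13 (id 12, d 4), c34 (id 13, d 4).
Iteration 5: rows with reply_to in {11,12,13} -> c11 (id 14, d 5).
Iteration 6: d < 5 fails for all current rows; recursion stops.
d values: 0, 1, 1, 2, 2, 3, 3, 4, 4, 4, 5; the maximum is 5.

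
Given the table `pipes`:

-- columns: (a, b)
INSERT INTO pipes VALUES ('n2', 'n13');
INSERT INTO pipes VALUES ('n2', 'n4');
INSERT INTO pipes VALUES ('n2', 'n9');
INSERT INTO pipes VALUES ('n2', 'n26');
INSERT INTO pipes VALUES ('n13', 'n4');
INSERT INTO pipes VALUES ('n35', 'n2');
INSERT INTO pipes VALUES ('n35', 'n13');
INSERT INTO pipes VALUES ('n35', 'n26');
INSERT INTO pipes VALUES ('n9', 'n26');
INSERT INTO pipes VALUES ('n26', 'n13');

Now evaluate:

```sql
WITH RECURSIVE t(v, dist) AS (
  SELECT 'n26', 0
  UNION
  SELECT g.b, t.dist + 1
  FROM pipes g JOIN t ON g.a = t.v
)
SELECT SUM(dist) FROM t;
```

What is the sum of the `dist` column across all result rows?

3

Base: (n26, dist=0).
Iteration 1: edges from {n26} -> (n13, dist=1).
Iteration 2: edges from {n13} -> (n4, dist=2).
Iteration 3: no outgoing edges from {n4}; recursion stops.
SUM(dist) = 0 + 1 + 2 = 3.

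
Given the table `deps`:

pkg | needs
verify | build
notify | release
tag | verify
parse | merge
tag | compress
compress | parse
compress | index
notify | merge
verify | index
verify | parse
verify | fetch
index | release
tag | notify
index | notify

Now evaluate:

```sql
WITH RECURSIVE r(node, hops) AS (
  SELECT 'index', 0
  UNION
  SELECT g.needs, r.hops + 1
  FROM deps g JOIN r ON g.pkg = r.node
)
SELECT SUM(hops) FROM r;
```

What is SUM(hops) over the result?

Base: (index, hops=0).
Iteration 1: edges from {index} -> (notify, hops=1), (release, hops=1).
Iteration 2: edges from {notify,release} -> (merge, hops=2), (release, hops=2).
Iteration 3: no outgoing edges from {merge,release}; recursion stops.
SUM(hops) = 0 + 1 + 1 + 2 + 2 = 6.

6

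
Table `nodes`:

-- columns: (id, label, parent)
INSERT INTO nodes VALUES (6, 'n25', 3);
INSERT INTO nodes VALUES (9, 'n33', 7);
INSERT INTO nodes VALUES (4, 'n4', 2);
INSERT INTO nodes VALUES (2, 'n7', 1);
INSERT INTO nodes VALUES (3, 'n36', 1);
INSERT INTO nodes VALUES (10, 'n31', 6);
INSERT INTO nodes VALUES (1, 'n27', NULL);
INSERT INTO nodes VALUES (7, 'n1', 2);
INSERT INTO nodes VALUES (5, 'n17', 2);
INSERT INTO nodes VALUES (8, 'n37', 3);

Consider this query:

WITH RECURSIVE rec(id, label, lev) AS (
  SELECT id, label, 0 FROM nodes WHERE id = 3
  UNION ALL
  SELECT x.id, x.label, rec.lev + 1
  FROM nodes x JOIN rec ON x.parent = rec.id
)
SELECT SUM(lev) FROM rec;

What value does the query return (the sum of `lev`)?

4

Base: id=3 (n36) at lev 0.
Iteration 1: rows with parent in {3} -> n25 (id 6, lev 1), n37 (id 8, lev 1).
Iteration 2: rows with parent in {6,8} -> n31 (id 10, lev 2).
Iteration 3: no rows with parent in {10}; recursion stops.
SUM(lev) = 0 + 1 + 1 + 2 = 4.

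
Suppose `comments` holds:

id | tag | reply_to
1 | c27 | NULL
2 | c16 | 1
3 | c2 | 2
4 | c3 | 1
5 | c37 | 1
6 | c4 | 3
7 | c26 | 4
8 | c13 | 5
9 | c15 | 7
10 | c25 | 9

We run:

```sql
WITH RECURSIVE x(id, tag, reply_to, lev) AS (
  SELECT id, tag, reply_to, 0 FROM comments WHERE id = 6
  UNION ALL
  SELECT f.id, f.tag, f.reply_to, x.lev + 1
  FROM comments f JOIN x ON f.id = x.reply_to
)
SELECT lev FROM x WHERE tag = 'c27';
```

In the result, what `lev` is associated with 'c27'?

3

Base: id=6 (c4), reply_to=3, lev 0.
Iteration 1: join on id=3 -> c2 (id 3, reply_to=2, lev 1).
Iteration 2: join on id=2 -> c16 (id 2, reply_to=1, lev 2).
Iteration 3: join on id=1 -> c27 (id 1, reply_to=NULL, lev 3).
Iteration 4: reply_to is NULL; no match; recursion stops.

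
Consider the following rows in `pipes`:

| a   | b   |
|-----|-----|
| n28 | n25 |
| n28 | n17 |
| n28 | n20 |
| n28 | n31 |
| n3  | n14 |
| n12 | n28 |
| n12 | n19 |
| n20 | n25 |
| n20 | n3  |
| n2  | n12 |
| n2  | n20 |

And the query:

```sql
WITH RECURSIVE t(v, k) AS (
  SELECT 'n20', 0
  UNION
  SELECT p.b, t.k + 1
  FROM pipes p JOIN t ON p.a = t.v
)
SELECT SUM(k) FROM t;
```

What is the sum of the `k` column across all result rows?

4

Base: (n20, k=0).
Iteration 1: edges from {n20} -> (n25, k=1), (n3, k=1).
Iteration 2: edges from {n25,n3} -> (n14, k=2).
Iteration 3: no outgoing edges from {n14}; recursion stops.
SUM(k) = 0 + 1 + 1 + 2 = 4.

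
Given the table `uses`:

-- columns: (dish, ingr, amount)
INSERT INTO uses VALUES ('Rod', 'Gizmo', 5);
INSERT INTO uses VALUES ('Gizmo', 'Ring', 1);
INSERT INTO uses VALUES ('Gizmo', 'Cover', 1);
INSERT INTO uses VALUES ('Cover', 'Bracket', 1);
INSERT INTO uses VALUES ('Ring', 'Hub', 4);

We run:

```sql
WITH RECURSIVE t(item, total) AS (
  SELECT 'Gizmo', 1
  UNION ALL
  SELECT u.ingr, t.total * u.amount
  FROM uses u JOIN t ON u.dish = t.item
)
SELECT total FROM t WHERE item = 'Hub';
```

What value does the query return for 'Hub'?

Base: (Gizmo, total=1).
Iteration 1: components of {Gizmo} -> Cover = 1*1 = 1, Ring = 1*1 = 1.
Iteration 2: components of {Cover,Ring} -> Bracket = 1*1 = 1, Hub = 1*4 = 4.
Iteration 3: no further components; recursion stops.

4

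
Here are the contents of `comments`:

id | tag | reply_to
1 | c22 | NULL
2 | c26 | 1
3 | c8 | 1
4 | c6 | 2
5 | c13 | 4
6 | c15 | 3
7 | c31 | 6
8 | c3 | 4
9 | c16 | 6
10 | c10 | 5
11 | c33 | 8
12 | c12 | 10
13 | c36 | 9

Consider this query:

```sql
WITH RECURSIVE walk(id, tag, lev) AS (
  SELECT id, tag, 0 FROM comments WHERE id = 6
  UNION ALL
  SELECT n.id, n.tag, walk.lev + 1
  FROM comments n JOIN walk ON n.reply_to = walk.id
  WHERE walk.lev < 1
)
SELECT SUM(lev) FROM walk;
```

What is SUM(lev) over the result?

Base: id=6 (c15) at lev 0.
Iteration 1: rows with reply_to in {6} -> c31 (id 7, lev 1), c16 (id 9, lev 1).
Iteration 2: lev < 1 fails for all current rows; recursion stops.
SUM(lev) = 0 + 1 + 1 = 2.

2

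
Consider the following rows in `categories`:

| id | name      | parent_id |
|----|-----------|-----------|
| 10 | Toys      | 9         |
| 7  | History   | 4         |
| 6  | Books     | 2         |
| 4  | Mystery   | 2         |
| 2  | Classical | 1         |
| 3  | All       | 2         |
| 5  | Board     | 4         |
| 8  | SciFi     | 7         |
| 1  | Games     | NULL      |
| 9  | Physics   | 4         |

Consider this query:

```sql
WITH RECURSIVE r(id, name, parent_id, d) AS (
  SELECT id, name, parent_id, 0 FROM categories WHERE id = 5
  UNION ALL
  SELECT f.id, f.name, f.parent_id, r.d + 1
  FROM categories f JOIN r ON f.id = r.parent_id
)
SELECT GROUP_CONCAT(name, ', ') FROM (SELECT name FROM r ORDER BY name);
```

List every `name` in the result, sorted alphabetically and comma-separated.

Base: id=5 (Board), parent_id=4, d 0.
Iteration 1: join on id=4 -> Mystery (id 4, parent_id=2, d 1).
Iteration 2: join on id=2 -> Classical (id 2, parent_id=1, d 2).
Iteration 3: join on id=1 -> Games (id 1, parent_id=NULL, d 3).
Iteration 4: parent_id is NULL; no match; recursion stops.

Board, Classical, Games, Mystery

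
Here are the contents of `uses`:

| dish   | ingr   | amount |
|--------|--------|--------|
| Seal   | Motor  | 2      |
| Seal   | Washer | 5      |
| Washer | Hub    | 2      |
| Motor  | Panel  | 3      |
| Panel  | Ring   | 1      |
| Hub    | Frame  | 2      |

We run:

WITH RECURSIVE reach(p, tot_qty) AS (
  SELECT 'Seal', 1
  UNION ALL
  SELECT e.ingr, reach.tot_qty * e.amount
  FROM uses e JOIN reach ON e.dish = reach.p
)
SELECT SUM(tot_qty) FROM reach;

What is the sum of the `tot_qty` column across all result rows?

Base: (Seal, tot_qty=1).
Iteration 1: components of {Seal} -> Motor = 1*2 = 2, Washer = 1*5 = 5.
Iteration 2: components of {Motor,Washer} -> Hub = 5*2 = 10, Panel = 2*3 = 6.
Iteration 3: components of {Hub,Panel} -> Frame = 10*2 = 20, Ring = 6*1 = 6.
Iteration 4: no further components; recursion stops.
SUM(tot_qty) = 1 + 2 + 5 + 6 + 10 + 6 + 20 = 50.

50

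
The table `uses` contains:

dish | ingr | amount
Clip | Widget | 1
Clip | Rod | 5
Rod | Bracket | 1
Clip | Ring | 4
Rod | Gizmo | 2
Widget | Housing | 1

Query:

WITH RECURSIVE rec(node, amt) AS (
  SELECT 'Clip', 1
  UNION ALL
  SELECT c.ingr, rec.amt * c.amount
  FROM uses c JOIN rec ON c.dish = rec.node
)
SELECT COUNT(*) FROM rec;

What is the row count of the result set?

7

Base: (Clip, amt=1).
Iteration 1: components of {Clip} -> Ring = 1*4 = 4, Rod = 1*5 = 5, Widget = 1*1 = 1.
Iteration 2: components of {Ring,Rod,Widget} -> Bracket = 5*1 = 5, Gizmo = 5*2 = 10, Housing = 1*1 = 1.
Iteration 3: no further components; recursion stops.
Total rows emitted: 7.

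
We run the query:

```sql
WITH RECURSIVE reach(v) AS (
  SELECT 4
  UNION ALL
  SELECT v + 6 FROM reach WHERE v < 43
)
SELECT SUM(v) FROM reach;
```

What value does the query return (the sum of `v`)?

200

Base: v=4.
Iteration 1: 4 < 43 holds -> v = 4 + 6 = 10.
Iteration 2: 10 < 43 holds -> v = 10 + 6 = 16.
Iteration 3: 16 < 43 holds -> v = 16 + 6 = 22.
Iteration 4: 22 < 43 holds -> v = 22 + 6 = 28.
Iteration 5: 28 < 43 holds -> v = 28 + 6 = 34.
Iteration 6: 34 < 43 holds -> v = 34 + 6 = 40.
Iteration 7: 40 < 43 holds -> v = 40 + 6 = 46.
Iteration 8: 46 < 43 fails; recursion stops.
SUM(v) = 4 + 10 + 16 + 22 + 28 + 34 + 40 + 46 = 200.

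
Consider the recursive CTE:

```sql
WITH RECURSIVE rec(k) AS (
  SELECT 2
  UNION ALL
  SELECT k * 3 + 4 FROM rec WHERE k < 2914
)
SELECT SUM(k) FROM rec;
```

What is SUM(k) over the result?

Base: k=2.
Iteration 1: 2 < 2914 holds -> k = 2 * 3 + 4 = 10.
Iteration 2: 10 < 2914 holds -> k = 10 * 3 + 4 = 34.
Iteration 3: 34 < 2914 holds -> k = 34 * 3 + 4 = 106.
Iteration 4: 106 < 2914 holds -> k = 106 * 3 + 4 = 322.
Iteration 5: 322 < 2914 holds -> k = 322 * 3 + 4 = 970.
Iteration 6: 970 < 2914 holds -> k = 970 * 3 + 4 = 2914.
Iteration 7: 2914 < 2914 fails; recursion stops.
SUM(k) = 2 + 10 + 34 + 106 + 322 + 970 + 2914 = 4358.

4358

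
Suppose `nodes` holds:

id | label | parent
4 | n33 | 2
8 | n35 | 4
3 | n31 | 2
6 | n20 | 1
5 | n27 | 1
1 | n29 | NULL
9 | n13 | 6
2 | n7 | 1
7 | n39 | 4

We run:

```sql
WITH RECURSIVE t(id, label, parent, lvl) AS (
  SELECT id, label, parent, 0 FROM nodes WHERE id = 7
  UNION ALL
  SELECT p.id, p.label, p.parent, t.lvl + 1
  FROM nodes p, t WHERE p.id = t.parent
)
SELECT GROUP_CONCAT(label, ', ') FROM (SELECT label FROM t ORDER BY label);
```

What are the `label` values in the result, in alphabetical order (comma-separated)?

n29, n33, n39, n7

Base: id=7 (n39), parent=4, lvl 0.
Iteration 1: join on id=4 -> n33 (id 4, parent=2, lvl 1).
Iteration 2: join on id=2 -> n7 (id 2, parent=1, lvl 2).
Iteration 3: join on id=1 -> n29 (id 1, parent=NULL, lvl 3).
Iteration 4: parent is NULL; no match; recursion stops.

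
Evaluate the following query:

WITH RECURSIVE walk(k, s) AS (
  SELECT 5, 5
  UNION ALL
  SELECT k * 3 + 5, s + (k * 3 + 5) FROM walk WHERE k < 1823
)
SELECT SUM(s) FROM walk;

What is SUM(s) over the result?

Base: k=5, s=5.
Iteration 1: 5 < 1823 holds -> k = 5 * 3 + 5 = 20, s = 5 + 20 = 25.
Iteration 2: 20 < 1823 holds -> k = 20 * 3 + 5 = 65, s = 25 + 65 = 90.
Iteration 3: 65 < 1823 holds -> k = 65 * 3 + 5 = 200, s = 90 + 200 = 290.
Iteration 4: 200 < 1823 holds -> k = 200 * 3 + 5 = 605, s = 290 + 605 = 895.
Iteration 5: 605 < 1823 holds -> k = 605 * 3 + 5 = 1820, s = 895 + 1820 = 2715.
Iteration 6: 1820 < 1823 holds -> k = 1820 * 3 + 5 = 5465, s = 2715 + 5465 = 8180.
Iteration 7: 5465 < 1823 fails; recursion stops.
SUM(s) = 5 + 25 + 90 + 290 + 895 + 2715 + 8180 = 12200.

12200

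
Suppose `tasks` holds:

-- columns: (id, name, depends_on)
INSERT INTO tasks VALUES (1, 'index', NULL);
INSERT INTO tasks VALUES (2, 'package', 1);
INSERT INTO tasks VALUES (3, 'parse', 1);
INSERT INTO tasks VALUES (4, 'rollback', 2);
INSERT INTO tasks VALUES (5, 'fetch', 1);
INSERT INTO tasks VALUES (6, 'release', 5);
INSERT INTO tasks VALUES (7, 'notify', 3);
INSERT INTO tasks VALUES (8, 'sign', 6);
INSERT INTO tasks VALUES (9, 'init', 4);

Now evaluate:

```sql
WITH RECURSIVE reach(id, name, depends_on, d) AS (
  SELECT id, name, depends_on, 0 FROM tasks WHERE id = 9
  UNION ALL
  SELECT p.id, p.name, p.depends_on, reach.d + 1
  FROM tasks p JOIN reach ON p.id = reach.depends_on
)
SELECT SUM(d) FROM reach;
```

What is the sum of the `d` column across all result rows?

Base: id=9 (init), depends_on=4, d 0.
Iteration 1: join on id=4 -> rollback (id 4, depends_on=2, d 1).
Iteration 2: join on id=2 -> package (id 2, depends_on=1, d 2).
Iteration 3: join on id=1 -> index (id 1, depends_on=NULL, d 3).
Iteration 4: depends_on is NULL; no match; recursion stops.
SUM(d) = 0 + 1 + 2 + 3 = 6.

6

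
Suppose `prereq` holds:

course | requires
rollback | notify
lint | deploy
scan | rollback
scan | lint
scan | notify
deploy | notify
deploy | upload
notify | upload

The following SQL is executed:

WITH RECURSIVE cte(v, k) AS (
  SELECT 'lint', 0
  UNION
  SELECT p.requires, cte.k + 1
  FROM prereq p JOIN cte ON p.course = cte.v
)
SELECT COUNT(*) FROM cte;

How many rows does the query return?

Base: (lint, k=0).
Iteration 1: edges from {lint} -> (deploy, k=1).
Iteration 2: edges from {deploy} -> (notify, k=2), (upload, k=2).
Iteration 3: edges from {notify,upload} -> (upload, k=3).
Iteration 4: no outgoing edges from {upload}; recursion stops.
Total rows emitted: 5.

5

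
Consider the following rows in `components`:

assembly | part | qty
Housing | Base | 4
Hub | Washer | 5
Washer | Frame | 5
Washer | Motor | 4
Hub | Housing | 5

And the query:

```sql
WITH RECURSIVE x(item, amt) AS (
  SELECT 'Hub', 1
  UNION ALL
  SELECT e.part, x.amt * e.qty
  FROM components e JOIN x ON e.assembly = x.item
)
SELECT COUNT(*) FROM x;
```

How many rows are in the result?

Base: (Hub, amt=1).
Iteration 1: components of {Hub} -> Housing = 1*5 = 5, Washer = 1*5 = 5.
Iteration 2: components of {Housing,Washer} -> Base = 5*4 = 20, Frame = 5*5 = 25, Motor = 5*4 = 20.
Iteration 3: no further components; recursion stops.
Total rows emitted: 6.

6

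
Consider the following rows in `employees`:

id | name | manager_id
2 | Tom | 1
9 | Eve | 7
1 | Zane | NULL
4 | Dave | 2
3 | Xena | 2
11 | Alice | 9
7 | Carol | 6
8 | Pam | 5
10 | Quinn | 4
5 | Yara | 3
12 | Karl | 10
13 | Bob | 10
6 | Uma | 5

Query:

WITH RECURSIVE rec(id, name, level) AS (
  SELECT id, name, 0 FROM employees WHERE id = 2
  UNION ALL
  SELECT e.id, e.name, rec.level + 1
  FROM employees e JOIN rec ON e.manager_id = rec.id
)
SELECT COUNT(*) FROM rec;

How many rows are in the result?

Base: id=2 (Tom) at level 0.
Iteration 1: rows with manager_id in {2} -> Xena (id 3, level 1), Dave (id 4, level 1).
Iteration 2: rows with manager_id in {3,4} -> Yara (id 5, level 2), Quinn (id 10, level 2).
Iteration 3: rows with manager_id in {5,10} -> Uma (id 6, level 3), Pam (id 8, level 3), Karl (id 12, level 3), Bob (id 13, level 3).
Iteration 4: rows with manager_id in {6,8,12,13} -> Carol (id 7, level 4).
Iteration 5: rows with manager_id in {7} -> Eve (id 9, level 5).
Iteration 6: rows with manager_id in {9} -> Alice (id 11, level 6).
Iteration 7: no rows with manager_id in {11}; recursion stops.
Total rows emitted: 12.

12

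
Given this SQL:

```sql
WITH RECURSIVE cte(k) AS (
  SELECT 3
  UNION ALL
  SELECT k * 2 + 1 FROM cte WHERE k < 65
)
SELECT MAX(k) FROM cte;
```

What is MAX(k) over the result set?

Base: k=3.
Iteration 1: 3 < 65 holds -> k = 3 * 2 + 1 = 7.
Iteration 2: 7 < 65 holds -> k = 7 * 2 + 1 = 15.
Iteration 3: 15 < 65 holds -> k = 15 * 2 + 1 = 31.
Iteration 4: 31 < 65 holds -> k = 31 * 2 + 1 = 63.
Iteration 5: 63 < 65 holds -> k = 63 * 2 + 1 = 127.
Iteration 6: 127 < 65 fails; recursion stops.
k values: 3, 7, 15, 31, 63, 127; the maximum is 127.

127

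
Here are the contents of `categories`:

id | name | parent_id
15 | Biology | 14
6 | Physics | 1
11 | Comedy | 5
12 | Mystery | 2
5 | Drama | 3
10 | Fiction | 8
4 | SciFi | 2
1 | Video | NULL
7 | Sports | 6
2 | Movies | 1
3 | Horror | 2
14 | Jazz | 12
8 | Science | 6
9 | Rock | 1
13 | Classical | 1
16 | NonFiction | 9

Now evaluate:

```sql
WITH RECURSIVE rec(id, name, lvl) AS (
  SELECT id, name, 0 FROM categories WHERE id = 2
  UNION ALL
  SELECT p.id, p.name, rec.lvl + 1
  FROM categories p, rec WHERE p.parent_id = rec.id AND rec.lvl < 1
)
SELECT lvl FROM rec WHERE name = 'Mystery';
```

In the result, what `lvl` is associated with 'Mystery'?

1

Base: id=2 (Movies) at lvl 0.
Iteration 1: rows with parent_id in {2} -> Horror (id 3, lvl 1), SciFi (id 4, lvl 1), Mystery (id 12, lvl 1).
Iteration 2: lvl < 1 fails for all current rows; recursion stops.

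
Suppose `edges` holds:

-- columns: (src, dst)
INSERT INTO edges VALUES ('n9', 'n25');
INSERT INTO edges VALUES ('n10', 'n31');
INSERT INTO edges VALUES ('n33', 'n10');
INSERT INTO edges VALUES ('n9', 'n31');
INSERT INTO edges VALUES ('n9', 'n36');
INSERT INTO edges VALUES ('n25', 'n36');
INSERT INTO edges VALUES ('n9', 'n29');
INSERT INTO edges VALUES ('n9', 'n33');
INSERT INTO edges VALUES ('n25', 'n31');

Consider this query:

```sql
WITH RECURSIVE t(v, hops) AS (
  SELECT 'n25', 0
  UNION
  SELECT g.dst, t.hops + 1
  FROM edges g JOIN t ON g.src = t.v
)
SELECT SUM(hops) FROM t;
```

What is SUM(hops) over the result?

Base: (n25, hops=0).
Iteration 1: edges from {n25} -> (n31, hops=1), (n36, hops=1).
Iteration 2: no outgoing edges from {n31,n36}; recursion stops.
SUM(hops) = 0 + 1 + 1 = 2.

2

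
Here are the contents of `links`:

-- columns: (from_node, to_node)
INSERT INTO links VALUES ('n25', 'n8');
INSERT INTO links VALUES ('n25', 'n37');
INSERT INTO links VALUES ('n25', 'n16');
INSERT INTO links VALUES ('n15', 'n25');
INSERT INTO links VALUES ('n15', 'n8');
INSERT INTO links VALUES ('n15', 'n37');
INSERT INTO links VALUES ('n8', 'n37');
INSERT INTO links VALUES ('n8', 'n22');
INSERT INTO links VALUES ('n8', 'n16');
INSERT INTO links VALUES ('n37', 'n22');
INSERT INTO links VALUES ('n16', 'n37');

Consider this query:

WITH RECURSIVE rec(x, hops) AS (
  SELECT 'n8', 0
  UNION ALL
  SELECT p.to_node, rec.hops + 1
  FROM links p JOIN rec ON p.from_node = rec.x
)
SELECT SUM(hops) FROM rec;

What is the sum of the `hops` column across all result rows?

Base: (n8, hops=0).
Iteration 1: edges from {n8} -> (n16, hops=1), (n22, hops=1), (n37, hops=1).
Iteration 2: edges from {n16,n22,n37} -> (n22, hops=2), (n37, hops=2).
Iteration 3: edges from {n22,n37} -> (n22, hops=3).
Iteration 4: no outgoing edges from {n22}; recursion stops.
SUM(hops) = 0 + 1 + 1 + 1 + 2 + 2 + 3 = 10.

10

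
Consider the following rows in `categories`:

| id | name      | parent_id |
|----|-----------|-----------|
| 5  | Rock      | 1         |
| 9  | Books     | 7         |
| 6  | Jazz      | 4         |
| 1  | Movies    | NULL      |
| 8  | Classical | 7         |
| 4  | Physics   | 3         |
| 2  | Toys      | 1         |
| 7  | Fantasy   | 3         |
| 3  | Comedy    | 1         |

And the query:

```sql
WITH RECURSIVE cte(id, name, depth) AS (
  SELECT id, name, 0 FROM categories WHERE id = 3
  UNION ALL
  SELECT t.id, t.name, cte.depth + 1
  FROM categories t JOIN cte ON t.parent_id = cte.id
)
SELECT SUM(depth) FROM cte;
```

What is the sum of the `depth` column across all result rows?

Base: id=3 (Comedy) at depth 0.
Iteration 1: rows with parent_id in {3} -> Physics (id 4, depth 1), Fantasy (id 7, depth 1).
Iteration 2: rows with parent_id in {4,7} -> Jazz (id 6, depth 2), Classical (id 8, depth 2), Books (id 9, depth 2).
Iteration 3: no rows with parent_id in {6,8,9}; recursion stops.
SUM(depth) = 0 + 1 + 1 + 2 + 2 + 2 = 8.

8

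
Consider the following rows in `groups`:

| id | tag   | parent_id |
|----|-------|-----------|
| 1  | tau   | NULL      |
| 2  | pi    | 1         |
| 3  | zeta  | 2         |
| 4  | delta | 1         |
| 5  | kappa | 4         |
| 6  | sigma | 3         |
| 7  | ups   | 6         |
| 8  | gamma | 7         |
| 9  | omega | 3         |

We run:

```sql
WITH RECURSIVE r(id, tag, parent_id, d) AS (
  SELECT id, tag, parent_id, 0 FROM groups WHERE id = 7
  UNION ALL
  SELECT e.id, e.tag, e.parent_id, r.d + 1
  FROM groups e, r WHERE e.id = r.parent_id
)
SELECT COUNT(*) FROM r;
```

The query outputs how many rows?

5

Base: id=7 (ups), parent_id=6, d 0.
Iteration 1: join on id=6 -> sigma (id 6, parent_id=3, d 1).
Iteration 2: join on id=3 -> zeta (id 3, parent_id=2, d 2).
Iteration 3: join on id=2 -> pi (id 2, parent_id=1, d 3).
Iteration 4: join on id=1 -> tau (id 1, parent_id=NULL, d 4).
Iteration 5: parent_id is NULL; no match; recursion stops.
Total rows emitted: 5.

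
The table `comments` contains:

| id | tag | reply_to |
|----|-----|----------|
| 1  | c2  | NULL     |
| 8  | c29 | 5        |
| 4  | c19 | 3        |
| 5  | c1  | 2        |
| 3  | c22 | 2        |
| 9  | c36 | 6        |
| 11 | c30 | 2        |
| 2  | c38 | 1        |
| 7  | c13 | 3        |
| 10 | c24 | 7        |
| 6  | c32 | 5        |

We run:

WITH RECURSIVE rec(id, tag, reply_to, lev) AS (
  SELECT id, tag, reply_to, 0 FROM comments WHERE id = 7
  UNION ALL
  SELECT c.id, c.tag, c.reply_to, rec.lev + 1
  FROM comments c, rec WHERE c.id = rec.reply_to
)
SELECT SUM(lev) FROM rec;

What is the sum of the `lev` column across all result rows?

6

Base: id=7 (c13), reply_to=3, lev 0.
Iteration 1: join on id=3 -> c22 (id 3, reply_to=2, lev 1).
Iteration 2: join on id=2 -> c38 (id 2, reply_to=1, lev 2).
Iteration 3: join on id=1 -> c2 (id 1, reply_to=NULL, lev 3).
Iteration 4: reply_to is NULL; no match; recursion stops.
SUM(lev) = 0 + 1 + 2 + 3 = 6.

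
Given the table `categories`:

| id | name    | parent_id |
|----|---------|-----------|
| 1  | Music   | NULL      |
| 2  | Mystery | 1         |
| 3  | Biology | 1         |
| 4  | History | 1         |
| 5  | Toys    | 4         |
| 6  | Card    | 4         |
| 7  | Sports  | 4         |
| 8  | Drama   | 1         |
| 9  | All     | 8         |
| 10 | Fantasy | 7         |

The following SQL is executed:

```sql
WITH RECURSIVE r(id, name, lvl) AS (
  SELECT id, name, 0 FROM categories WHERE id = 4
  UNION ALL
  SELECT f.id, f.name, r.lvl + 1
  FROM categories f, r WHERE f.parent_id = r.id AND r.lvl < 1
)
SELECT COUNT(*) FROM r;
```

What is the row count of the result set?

Base: id=4 (History) at lvl 0.
Iteration 1: rows with parent_id in {4} -> Toys (id 5, lvl 1), Card (id 6, lvl 1), Sports (id 7, lvl 1).
Iteration 2: lvl < 1 fails for all current rows; recursion stops.
Total rows emitted: 4.

4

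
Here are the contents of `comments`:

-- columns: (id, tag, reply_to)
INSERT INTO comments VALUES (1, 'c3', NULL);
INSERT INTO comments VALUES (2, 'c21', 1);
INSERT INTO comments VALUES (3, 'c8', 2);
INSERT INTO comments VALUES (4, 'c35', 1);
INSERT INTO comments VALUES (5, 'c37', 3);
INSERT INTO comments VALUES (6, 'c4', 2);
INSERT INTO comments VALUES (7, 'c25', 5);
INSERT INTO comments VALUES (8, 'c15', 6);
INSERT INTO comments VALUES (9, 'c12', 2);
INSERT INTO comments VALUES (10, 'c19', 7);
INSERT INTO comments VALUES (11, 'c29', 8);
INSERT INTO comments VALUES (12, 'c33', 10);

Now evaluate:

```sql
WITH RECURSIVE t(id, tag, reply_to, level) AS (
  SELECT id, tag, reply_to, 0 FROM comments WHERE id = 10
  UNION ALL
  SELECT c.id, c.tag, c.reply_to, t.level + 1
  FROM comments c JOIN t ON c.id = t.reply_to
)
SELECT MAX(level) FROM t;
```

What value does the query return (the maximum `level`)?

Base: id=10 (c19), reply_to=7, level 0.
Iteration 1: join on id=7 -> c25 (id 7, reply_to=5, level 1).
Iteration 2: join on id=5 -> c37 (id 5, reply_to=3, level 2).
Iteration 3: join on id=3 -> c8 (id 3, reply_to=2, level 3).
Iteration 4: join on id=2 -> c21 (id 2, reply_to=1, level 4).
Iteration 5: join on id=1 -> c3 (id 1, reply_to=NULL, level 5).
Iteration 6: reply_to is NULL; no match; recursion stops.
level values: 0, 1, 2, 3, 4, 5; the maximum is 5.

5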